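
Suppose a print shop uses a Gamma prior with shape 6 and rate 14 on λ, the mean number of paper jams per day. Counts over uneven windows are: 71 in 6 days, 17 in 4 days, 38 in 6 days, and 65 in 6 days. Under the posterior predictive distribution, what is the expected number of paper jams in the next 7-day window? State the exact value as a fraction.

1379/36

Total count: 71 + 17 + 38 + 65 = 191.
Total exposure: 6 + 4 + 6 + 6 = 22 days.
Conjugate update: add total count to the shape and total exposure to the rate, giving Gamma(197, 36).
Predictive mean over a 7-day window = T·E[λ|data] = 7·197/36 = 1379/36.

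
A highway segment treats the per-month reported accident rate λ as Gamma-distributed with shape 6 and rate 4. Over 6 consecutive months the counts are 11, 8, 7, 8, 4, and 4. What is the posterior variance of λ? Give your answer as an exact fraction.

12/25

Total count: 11 + 8 + 7 + 8 + 4 + 4 = 42.
Total exposure: 6 months.
Gamma(α, β) with Poisson data over total exposure Σt gives posterior Gamma(α+Σx, β+Σt) = Gamma(48, 10).
Posterior variance = α'/β'² = 48/100 = 12/25.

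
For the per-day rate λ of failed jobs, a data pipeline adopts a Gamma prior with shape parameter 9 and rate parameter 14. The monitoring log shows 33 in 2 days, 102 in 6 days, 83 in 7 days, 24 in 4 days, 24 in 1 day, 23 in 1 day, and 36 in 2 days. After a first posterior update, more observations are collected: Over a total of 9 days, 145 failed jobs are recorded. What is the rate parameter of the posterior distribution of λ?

46

Total count: 33 + 102 + 83 + 24 + 24 + 23 + 36 = 325.
Total exposure: 2 + 6 + 7 + 4 + 1 + 1 + 2 = 23 days.
After the first batch: Gamma(9 + 325, 14 + 23) = Gamma(334, 37).
Total count 145 over total exposure 9 days.
After the second batch: Gamma(334 + 145, 37 + 9) = Gamma(479, 46).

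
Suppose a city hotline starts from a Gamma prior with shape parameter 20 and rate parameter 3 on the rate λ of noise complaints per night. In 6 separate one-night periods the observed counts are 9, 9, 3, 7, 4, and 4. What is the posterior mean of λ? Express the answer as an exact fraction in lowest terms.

56/9

Total count: 9 + 9 + 3 + 7 + 4 + 4 = 36.
Total exposure: 6 nights.
The Gamma prior is conjugate for the Poisson rate, so λ | data ~ Gamma(20+36, 3+6) = Gamma(56, 9).
Posterior mean = α'/β' = 56/9.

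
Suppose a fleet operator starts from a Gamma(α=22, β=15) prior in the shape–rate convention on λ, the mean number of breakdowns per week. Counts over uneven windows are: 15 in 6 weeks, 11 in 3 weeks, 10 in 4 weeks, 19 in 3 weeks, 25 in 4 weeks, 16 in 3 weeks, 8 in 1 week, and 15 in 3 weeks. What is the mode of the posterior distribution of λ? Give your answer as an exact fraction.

Total count: 15 + 11 + 10 + 19 + 25 + 16 + 8 + 15 = 119.
Total exposure: 6 + 3 + 4 + 3 + 4 + 3 + 1 + 3 = 27 weeks.
Posterior: α' = 22 + 119 = 141, β' = 15 + 27 = 42.
Posterior mode = (α'−1)/β' = 140/42 = 10/3.

10/3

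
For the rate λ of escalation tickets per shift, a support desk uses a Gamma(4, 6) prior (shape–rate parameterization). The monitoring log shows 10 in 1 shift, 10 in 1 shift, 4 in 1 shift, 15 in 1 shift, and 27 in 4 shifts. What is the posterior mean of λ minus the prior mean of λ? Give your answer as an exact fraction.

Total count: 10 + 10 + 4 + 15 + 27 = 66.
Total exposure: 1 + 1 + 1 + 1 + 4 = 8 shifts.
Posterior: α' = 4 + 66 = 70, β' = 6 + 8 = 14.
Posterior mean = 70/14 = 5; prior mean = 4/6 = 2/3. Difference = 5 − 2/3 = 13/3.

13/3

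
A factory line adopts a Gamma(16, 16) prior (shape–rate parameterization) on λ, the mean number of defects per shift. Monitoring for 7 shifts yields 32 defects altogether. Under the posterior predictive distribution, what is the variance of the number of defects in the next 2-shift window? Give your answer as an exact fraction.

Total count 32 over total exposure 7 shifts.
By Gamma–Poisson conjugacy, the posterior is Gamma(α + Σx, β + Σt) = Gamma(16 + 32, 16 + 7) = Gamma(48, 23).
The posterior predictive for a window of length T is Negative Binomial with variance T·α'·(β'+T)/β'² = 2·48·25/529 = 2400/529.

2400/529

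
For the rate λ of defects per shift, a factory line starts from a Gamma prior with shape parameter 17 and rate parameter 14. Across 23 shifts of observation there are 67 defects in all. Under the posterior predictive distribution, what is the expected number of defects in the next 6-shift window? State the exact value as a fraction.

Total count 67 over total exposure 23 shifts.
Gamma(α, β) with Poisson data over total exposure Σt gives posterior Gamma(α+Σx, β+Σt) = Gamma(84, 37).
Predictive mean over a 6-shift window = T·E[λ|data] = 6·84/37 = 504/37.

504/37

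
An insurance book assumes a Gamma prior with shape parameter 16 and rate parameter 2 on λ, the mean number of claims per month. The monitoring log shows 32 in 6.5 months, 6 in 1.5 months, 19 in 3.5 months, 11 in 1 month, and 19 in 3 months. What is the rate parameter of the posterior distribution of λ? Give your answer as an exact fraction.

Total count: 32 + 6 + 19 + 11 + 19 = 87.
Total exposure: 6.5 + 1.5 + 3.5 + 1 + 3 = 15.5 months.
Posterior: α' = 16 + 87 = 103, β' = 2 + 15.5 = 35/2.

35/2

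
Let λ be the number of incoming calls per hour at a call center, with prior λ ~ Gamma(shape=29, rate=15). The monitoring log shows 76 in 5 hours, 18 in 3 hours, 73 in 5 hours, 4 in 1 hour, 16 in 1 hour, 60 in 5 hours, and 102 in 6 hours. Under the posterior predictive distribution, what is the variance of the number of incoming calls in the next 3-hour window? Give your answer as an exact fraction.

49896/1681

Total count: 76 + 18 + 73 + 4 + 16 + 60 + 102 = 349.
Total exposure: 5 + 3 + 5 + 1 + 1 + 5 + 6 = 26 hours.
Gamma(α, β) with Poisson data over total exposure Σt gives posterior Gamma(α+Σx, β+Σt) = Gamma(378, 41).
The posterior predictive for a window of length T is Negative Binomial with variance T·α'·(β'+T)/β'² = 3·378·44/1681 = 49896/1681.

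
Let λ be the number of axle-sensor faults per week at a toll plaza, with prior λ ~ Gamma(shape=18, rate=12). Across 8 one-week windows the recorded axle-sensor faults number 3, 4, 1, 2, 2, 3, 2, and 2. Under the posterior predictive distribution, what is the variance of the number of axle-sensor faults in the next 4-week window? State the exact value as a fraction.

222/25

Total count: 3 + 4 + 1 + 2 + 2 + 3 + 2 + 2 = 19.
Total exposure: 8 weeks.
Conjugate update: add total count to the shape and total exposure to the rate, giving Gamma(37, 20).
The posterior predictive for a window of length T is Negative Binomial with variance T·α'·(β'+T)/β'² = 4·37·24/400 = 222/25.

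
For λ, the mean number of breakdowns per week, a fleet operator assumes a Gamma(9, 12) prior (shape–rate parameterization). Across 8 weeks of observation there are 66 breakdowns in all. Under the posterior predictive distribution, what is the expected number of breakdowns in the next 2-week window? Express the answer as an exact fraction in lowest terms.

Total count 66 over total exposure 8 weeks.
Conjugate update: add total count to the shape and total exposure to the rate, giving Gamma(75, 20).
Predictive mean over a 2-week window = T·E[λ|data] = 2·75/20 = 15/2.

15/2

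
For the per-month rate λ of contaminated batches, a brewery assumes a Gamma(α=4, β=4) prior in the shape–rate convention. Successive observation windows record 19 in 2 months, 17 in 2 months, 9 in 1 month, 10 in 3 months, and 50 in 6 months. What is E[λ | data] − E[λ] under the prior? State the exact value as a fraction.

Total count: 19 + 17 + 9 + 10 + 50 = 105.
Total exposure: 2 + 2 + 1 + 3 + 6 = 14 months.
The Gamma prior is conjugate for the Poisson rate, so λ | data ~ Gamma(4+105, 4+14) = Gamma(109, 18).
Posterior mean = 109/18 = 109/18; prior mean = 4/4 = 1. Difference = 109/18 − 1 = 91/18.

91/18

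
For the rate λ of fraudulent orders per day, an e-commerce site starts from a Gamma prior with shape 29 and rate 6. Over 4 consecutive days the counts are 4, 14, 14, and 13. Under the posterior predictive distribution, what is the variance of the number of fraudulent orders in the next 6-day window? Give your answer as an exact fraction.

1776/25

Total count: 4 + 14 + 14 + 13 = 45.
Total exposure: 4 days.
Conjugate update: add total count to the shape and total exposure to the rate, giving Gamma(74, 10).
The posterior predictive for a window of length T is Negative Binomial with variance T·α'·(β'+T)/β'² = 6·74·16/100 = 1776/25.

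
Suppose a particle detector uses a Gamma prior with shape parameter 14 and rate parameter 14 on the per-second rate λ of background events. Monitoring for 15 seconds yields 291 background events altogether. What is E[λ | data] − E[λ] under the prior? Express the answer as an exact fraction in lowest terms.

Total count 291 over total exposure 15 seconds.
Conjugate update: add total count to the shape and total exposure to the rate, giving Gamma(305, 29).
Posterior mean = 305/29 = 305/29; prior mean = 14/14 = 1. Difference = 305/29 − 1 = 276/29.

276/29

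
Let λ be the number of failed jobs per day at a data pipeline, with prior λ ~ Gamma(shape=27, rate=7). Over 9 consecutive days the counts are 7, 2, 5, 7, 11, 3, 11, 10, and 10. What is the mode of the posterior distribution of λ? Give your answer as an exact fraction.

23/4

Total count: 7 + 2 + 5 + 7 + 11 + 3 + 11 + 10 + 10 = 66.
Total exposure: 9 days.
Conjugate update: add total count to the shape and total exposure to the rate, giving Gamma(93, 16).
Posterior mode = (α'−1)/β' = 92/16 = 23/4.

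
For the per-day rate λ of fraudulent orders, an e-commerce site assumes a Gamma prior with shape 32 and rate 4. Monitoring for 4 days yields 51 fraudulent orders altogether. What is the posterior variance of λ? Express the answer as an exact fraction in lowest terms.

Total count 51 over total exposure 4 days.
Gamma(α, β) with Poisson data over total exposure Σt gives posterior Gamma(α+Σx, β+Σt) = Gamma(83, 8).
Posterior variance = α'/β'² = 83/64.

83/64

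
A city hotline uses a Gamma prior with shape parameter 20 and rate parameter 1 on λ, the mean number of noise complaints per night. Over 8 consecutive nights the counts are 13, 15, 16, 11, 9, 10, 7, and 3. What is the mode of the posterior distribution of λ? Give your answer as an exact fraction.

Total count: 13 + 15 + 16 + 11 + 9 + 10 + 7 + 3 = 84.
Total exposure: 8 nights.
Conjugate update: add total count to the shape and total exposure to the rate, giving Gamma(104, 9).
Posterior mode = (α'−1)/β' = 103/9.

103/9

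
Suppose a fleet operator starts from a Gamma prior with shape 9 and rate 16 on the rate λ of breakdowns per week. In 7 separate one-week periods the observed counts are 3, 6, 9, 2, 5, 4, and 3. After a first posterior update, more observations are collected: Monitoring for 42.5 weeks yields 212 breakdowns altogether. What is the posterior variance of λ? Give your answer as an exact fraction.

1012/17161

Total count: 3 + 6 + 9 + 2 + 5 + 4 + 3 = 32.
Total exposure: 7 weeks.
After the first batch: Gamma(9 + 32, 16 + 7) = Gamma(41, 23).
Total count 212 over total exposure 42.5 weeks.
After the second batch: Gamma(41 + 212, 23 + 42.5) = Gamma(253, 131/2).
Posterior variance = α'/β'² = 253/(17161/4) = 1012/17161.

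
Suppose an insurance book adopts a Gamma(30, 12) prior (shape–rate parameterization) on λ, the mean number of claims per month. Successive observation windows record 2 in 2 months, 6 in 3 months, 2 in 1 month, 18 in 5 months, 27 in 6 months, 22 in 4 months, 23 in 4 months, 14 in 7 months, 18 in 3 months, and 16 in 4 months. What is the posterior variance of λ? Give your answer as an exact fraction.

178/2601

Total count: 2 + 6 + 2 + 18 + 27 + 22 + 23 + 14 + 18 + 16 = 148.
Total exposure: 2 + 3 + 1 + 5 + 6 + 4 + 4 + 7 + 3 + 4 = 39 months.
By Gamma–Poisson conjugacy, the posterior is Gamma(α + Σx, β + Σt) = Gamma(30 + 148, 12 + 39) = Gamma(178, 51).
Posterior variance = α'/β'² = 178/2601.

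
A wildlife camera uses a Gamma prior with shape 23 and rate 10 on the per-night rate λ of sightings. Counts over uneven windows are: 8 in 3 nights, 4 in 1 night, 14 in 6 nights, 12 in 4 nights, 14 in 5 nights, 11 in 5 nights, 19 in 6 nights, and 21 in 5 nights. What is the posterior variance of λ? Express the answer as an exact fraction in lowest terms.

Total count: 8 + 4 + 14 + 12 + 14 + 11 + 19 + 21 = 103.
Total exposure: 3 + 1 + 6 + 4 + 5 + 5 + 6 + 5 = 35 nights.
The Gamma prior is conjugate for the Poisson rate, so λ | data ~ Gamma(23+103, 10+35) = Gamma(126, 45).
Posterior variance = α'/β'² = 126/2025 = 14/225.

14/225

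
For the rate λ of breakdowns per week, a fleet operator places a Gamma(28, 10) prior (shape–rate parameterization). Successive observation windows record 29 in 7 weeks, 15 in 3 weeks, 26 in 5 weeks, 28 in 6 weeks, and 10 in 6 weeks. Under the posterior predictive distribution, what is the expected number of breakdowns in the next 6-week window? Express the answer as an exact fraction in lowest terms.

Total count: 29 + 15 + 26 + 28 + 10 = 108.
Total exposure: 7 + 3 + 5 + 6 + 6 = 27 weeks.
Posterior: α' = 28 + 108 = 136, β' = 10 + 27 = 37.
Predictive mean over a 6-week window = T·E[λ|data] = 6·136/37 = 816/37.

816/37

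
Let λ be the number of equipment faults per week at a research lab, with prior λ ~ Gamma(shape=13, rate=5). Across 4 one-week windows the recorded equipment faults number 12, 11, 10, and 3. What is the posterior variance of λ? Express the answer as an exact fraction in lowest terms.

49/81

Total count: 12 + 11 + 10 + 3 = 36.
Total exposure: 4 weeks.
The Gamma prior is conjugate for the Poisson rate, so λ | data ~ Gamma(13+36, 5+4) = Gamma(49, 9).
Posterior variance = α'/β'² = 49/81.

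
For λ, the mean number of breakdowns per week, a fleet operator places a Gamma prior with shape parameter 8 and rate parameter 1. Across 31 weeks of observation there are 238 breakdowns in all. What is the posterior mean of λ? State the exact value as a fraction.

Total count 238 over total exposure 31 weeks.
The Gamma prior is conjugate for the Poisson rate, so λ | data ~ Gamma(8+238, 1+31) = Gamma(246, 32).
Posterior mean = α'/β' = 246/32 = 123/16.

123/16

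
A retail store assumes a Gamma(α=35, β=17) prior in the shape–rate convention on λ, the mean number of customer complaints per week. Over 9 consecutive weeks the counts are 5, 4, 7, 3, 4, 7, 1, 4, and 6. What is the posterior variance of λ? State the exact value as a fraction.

Total count: 5 + 4 + 7 + 3 + 4 + 7 + 1 + 4 + 6 = 41.
Total exposure: 9 weeks.
Posterior: α' = 35 + 41 = 76, β' = 17 + 9 = 26.
Posterior variance = α'/β'² = 76/676 = 19/169.

19/169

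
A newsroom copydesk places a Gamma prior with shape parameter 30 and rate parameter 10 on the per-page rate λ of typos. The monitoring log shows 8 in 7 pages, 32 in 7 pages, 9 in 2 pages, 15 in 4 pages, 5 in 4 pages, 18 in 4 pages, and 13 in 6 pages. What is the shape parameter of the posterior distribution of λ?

130

Total count: 8 + 32 + 9 + 15 + 5 + 18 + 13 = 100.
Total exposure: 7 + 7 + 2 + 4 + 4 + 4 + 6 = 34 pages.
Conjugate update: add total count to the shape and total exposure to the rate, giving Gamma(130, 44).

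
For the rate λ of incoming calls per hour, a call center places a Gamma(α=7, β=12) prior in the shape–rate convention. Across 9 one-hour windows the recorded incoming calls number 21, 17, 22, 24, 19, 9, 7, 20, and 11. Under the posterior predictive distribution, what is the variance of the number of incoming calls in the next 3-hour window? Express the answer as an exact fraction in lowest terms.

1256/49

Total count: 21 + 17 + 22 + 24 + 19 + 9 + 7 + 20 + 11 = 150.
Total exposure: 9 hours.
Gamma(α, β) with Poisson data over total exposure Σt gives posterior Gamma(α+Σx, β+Σt) = Gamma(157, 21).
The posterior predictive for a window of length T is Negative Binomial with variance T·α'·(β'+T)/β'² = 3·157·24/441 = 1256/49.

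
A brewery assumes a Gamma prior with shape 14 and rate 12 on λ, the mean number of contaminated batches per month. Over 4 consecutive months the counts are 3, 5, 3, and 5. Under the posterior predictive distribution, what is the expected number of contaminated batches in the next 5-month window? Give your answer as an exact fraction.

75/8

Total count: 3 + 5 + 3 + 5 = 16.
Total exposure: 4 months.
By Gamma–Poisson conjugacy, the posterior is Gamma(α + Σx, β + Σt) = Gamma(14 + 16, 12 + 4) = Gamma(30, 16).
Predictive mean over a 5-month window = T·E[λ|data] = 5·30/16 = 75/8.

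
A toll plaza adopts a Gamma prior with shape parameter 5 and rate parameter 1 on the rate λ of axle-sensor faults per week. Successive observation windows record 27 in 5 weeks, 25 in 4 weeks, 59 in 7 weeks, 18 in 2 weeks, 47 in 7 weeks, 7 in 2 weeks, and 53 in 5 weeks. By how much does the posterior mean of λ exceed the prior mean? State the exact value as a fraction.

Total count: 27 + 25 + 59 + 18 + 47 + 7 + 53 = 236.
Total exposure: 5 + 4 + 7 + 2 + 7 + 2 + 5 = 32 weeks.
The Gamma prior is conjugate for the Poisson rate, so λ | data ~ Gamma(5+236, 1+32) = Gamma(241, 33).
Posterior mean = 241/33 = 241/33; prior mean = 5/1 = 5. Difference = 241/33 − 5 = 76/33.

76/33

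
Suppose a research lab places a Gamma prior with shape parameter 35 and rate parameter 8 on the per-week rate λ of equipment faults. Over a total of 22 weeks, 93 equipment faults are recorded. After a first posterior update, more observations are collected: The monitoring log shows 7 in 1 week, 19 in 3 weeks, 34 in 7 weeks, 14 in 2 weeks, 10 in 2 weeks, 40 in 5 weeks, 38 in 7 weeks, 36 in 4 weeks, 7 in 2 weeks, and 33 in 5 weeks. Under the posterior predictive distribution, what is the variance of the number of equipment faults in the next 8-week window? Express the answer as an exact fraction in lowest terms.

13908/289

Total count 93 over total exposure 22 weeks.
After the first batch: Gamma(35 + 93, 8 + 22) = Gamma(128, 30).
Total count: 7 + 19 + 34 + 14 + 10 + 40 + 38 + 36 + 7 + 33 = 238.
Total exposure: 1 + 3 + 7 + 2 + 2 + 5 + 7 + 4 + 2 + 5 = 38 weeks.
After the second batch: Gamma(128 + 238, 30 + 38) = Gamma(366, 68).
The posterior predictive for a window of length T is Negative Binomial with variance T·α'·(β'+T)/β'² = 8·366·76/4624 = 13908/289.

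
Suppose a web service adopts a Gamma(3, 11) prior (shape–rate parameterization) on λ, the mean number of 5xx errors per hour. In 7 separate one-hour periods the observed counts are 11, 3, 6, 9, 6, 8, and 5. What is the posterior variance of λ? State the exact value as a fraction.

17/108

Total count: 11 + 3 + 6 + 9 + 6 + 8 + 5 = 48.
Total exposure: 7 hours.
Conjugate update: add total count to the shape and total exposure to the rate, giving Gamma(51, 18).
Posterior variance = α'/β'² = 51/324 = 17/108.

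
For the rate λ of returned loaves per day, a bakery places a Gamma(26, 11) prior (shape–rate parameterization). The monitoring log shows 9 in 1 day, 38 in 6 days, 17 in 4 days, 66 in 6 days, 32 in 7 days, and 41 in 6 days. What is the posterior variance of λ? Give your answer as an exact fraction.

Total count: 9 + 38 + 17 + 66 + 32 + 41 = 203.
Total exposure: 1 + 6 + 4 + 6 + 7 + 6 = 30 days.
Posterior: α' = 26 + 203 = 229, β' = 11 + 30 = 41.
Posterior variance = α'/β'² = 229/1681.

229/1681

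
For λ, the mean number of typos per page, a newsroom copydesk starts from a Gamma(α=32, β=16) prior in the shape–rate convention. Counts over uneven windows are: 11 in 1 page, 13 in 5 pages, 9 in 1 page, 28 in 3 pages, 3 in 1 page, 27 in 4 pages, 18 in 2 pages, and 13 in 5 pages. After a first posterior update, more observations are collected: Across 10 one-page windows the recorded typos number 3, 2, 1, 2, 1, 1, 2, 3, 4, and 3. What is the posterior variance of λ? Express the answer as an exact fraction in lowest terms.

11/144

Total count: 11 + 13 + 9 + 28 + 3 + 27 + 18 + 13 = 122.
Total exposure: 1 + 5 + 1 + 3 + 1 + 4 + 2 + 5 = 22 pages.
After the first batch: Gamma(32 + 122, 16 + 22) = Gamma(154, 38).
Total count: 3 + 2 + 1 + 2 + 1 + 1 + 2 + 3 + 4 + 3 = 22.
Total exposure: 10 pages.
After the second batch: Gamma(154 + 22, 38 + 10) = Gamma(176, 48).
Posterior variance = α'/β'² = 176/2304 = 11/144.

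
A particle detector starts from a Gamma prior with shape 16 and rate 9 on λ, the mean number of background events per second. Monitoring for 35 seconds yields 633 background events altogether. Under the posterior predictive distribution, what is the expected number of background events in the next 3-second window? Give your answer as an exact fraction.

177/4

Total count 633 over total exposure 35 seconds.
Gamma(α, β) with Poisson data over total exposure Σt gives posterior Gamma(α+Σx, β+Σt) = Gamma(649, 44).
Predictive mean over a 3-second window = T·E[λ|data] = 3·649/44 = 177/4.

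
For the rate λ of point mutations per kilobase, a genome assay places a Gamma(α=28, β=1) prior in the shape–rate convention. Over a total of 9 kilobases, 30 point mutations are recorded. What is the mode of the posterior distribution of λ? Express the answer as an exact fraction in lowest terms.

Total count 30 over total exposure 9 kilobases.
Posterior: α' = 28 + 30 = 58, β' = 1 + 9 = 10.
Posterior mode = (α'−1)/β' = 57/10.

57/10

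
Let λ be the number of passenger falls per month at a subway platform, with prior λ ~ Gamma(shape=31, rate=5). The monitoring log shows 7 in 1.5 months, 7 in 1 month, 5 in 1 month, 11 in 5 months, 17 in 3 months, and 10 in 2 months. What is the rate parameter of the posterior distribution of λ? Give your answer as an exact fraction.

37/2

Total count: 7 + 7 + 5 + 11 + 17 + 10 = 57.
Total exposure: 1.5 + 1 + 1 + 5 + 3 + 2 = 13.5 months.
By Gamma–Poisson conjugacy, the posterior is Gamma(α + Σx, β + Σt) = Gamma(31 + 57, 5 + 13.5) = Gamma(88, 37/2).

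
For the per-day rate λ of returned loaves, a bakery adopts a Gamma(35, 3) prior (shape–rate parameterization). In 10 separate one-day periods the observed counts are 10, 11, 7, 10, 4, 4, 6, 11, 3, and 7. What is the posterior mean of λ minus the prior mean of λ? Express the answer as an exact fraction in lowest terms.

Total count: 10 + 11 + 7 + 10 + 4 + 4 + 6 + 11 + 3 + 7 = 73.
Total exposure: 10 days.
By Gamma–Poisson conjugacy, the posterior is Gamma(α + Σx, β + Σt) = Gamma(35 + 73, 3 + 10) = Gamma(108, 13).
Posterior mean = 108/13 = 108/13; prior mean = 35/3 = 35/3. Difference = 108/13 − 35/3 = -131/39.

-131/39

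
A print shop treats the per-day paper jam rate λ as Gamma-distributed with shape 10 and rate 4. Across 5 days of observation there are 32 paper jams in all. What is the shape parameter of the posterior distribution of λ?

Total count 32 over total exposure 5 days.
The Gamma prior is conjugate for the Poisson rate, so λ | data ~ Gamma(10+32, 4+5) = Gamma(42, 9).

42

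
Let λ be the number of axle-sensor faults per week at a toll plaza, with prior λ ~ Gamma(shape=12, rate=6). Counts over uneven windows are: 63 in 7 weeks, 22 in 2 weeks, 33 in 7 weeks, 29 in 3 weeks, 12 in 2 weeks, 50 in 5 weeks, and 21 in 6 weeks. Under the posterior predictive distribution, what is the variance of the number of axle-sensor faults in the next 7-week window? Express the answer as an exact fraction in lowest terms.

38115/722

Total count: 63 + 22 + 33 + 29 + 12 + 50 + 21 = 230.
Total exposure: 7 + 2 + 7 + 3 + 2 + 5 + 6 = 32 weeks.
The Gamma prior is conjugate for the Poisson rate, so λ | data ~ Gamma(12+230, 6+32) = Gamma(242, 38).
The posterior predictive for a window of length T is Negative Binomial with variance T·α'·(β'+T)/β'² = 7·242·45/1444 = 38115/722.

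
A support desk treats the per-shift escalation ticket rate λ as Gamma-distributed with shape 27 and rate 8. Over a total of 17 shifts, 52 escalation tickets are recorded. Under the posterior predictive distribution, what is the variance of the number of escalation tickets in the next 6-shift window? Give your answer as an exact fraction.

14694/625

Total count 52 over total exposure 17 shifts.
The Gamma prior is conjugate for the Poisson rate, so λ | data ~ Gamma(27+52, 8+17) = Gamma(79, 25).
The posterior predictive for a window of length T is Negative Binomial with variance T·α'·(β'+T)/β'² = 6·79·31/625 = 14694/625.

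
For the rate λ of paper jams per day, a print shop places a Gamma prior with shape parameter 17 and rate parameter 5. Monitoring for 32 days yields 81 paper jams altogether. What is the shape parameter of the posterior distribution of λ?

98

Total count 81 over total exposure 32 days.
By Gamma–Poisson conjugacy, the posterior is Gamma(α + Σx, β + Σt) = Gamma(17 + 81, 5 + 32) = Gamma(98, 37).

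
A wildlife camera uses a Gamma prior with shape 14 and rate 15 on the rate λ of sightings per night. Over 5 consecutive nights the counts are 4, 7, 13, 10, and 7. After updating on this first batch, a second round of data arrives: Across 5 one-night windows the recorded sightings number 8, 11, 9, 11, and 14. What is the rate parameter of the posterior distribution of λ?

Total count: 4 + 7 + 13 + 10 + 7 = 41.
Total exposure: 5 nights.
After the first batch: Gamma(14 + 41, 15 + 5) = Gamma(55, 20).
Total count: 8 + 11 + 9 + 11 + 14 = 53.
Total exposure: 5 nights.
After the second batch: Gamma(55 + 53, 20 + 5) = Gamma(108, 25).

25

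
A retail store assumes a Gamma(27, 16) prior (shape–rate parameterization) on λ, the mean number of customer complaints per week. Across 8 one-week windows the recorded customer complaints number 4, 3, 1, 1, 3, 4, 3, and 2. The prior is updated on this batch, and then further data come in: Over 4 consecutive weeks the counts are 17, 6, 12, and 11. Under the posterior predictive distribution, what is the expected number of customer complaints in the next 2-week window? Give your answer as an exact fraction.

Total count: 4 + 3 + 1 + 1 + 3 + 4 + 3 + 2 = 21.
Total exposure: 8 weeks.
After the first batch: Gamma(27 + 21, 16 + 8) = Gamma(48, 24).
Total count: 17 + 6 + 12 + 11 = 46.
Total exposure: 4 weeks.
After the second batch: Gamma(48 + 46, 24 + 4) = Gamma(94, 28).
Predictive mean over a 2-week window = T·E[λ|data] = 2·94/28 = 47/7.

47/7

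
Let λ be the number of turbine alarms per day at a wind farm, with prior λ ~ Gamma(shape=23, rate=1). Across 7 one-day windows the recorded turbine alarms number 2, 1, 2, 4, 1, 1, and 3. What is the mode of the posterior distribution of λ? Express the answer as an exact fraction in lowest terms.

9/2

Total count: 2 + 1 + 2 + 4 + 1 + 1 + 3 = 14.
Total exposure: 7 days.
The Gamma prior is conjugate for the Poisson rate, so λ | data ~ Gamma(23+14, 1+7) = Gamma(37, 8).
Posterior mode = (α'−1)/β' = 36/8 = 9/2.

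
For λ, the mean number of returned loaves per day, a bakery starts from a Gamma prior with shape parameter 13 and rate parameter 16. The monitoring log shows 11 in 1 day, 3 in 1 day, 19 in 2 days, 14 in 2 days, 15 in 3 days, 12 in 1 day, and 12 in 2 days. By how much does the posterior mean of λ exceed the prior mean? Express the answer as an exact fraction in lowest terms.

Total count: 11 + 3 + 19 + 14 + 15 + 12 + 12 = 86.
Total exposure: 1 + 1 + 2 + 2 + 3 + 1 + 2 = 12 days.
The Gamma prior is conjugate for the Poisson rate, so λ | data ~ Gamma(13+86, 16+12) = Gamma(99, 28).
Posterior mean = 99/28 = 99/28; prior mean = 13/16 = 13/16. Difference = 99/28 − 13/16 = 305/112.

305/112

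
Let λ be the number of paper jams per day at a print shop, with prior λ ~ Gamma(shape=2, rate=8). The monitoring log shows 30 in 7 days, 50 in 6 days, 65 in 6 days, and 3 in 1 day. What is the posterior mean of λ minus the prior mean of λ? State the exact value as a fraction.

143/28

Total count: 30 + 50 + 65 + 3 = 148.
Total exposure: 7 + 6 + 6 + 1 = 20 days.
By Gamma–Poisson conjugacy, the posterior is Gamma(α + Σx, β + Σt) = Gamma(2 + 148, 8 + 20) = Gamma(150, 28).
Posterior mean = 150/28 = 75/14; prior mean = 2/8 = 1/4. Difference = 75/14 − 1/4 = 143/28.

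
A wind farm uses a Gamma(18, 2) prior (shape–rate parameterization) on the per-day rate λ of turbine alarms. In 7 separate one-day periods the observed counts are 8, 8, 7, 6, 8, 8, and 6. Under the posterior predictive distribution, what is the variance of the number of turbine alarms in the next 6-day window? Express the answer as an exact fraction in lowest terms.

Total count: 8 + 8 + 7 + 6 + 8 + 8 + 6 = 51.
Total exposure: 7 days.
The Gamma prior is conjugate for the Poisson rate, so λ | data ~ Gamma(18+51, 2+7) = Gamma(69, 9).
The posterior predictive for a window of length T is Negative Binomial with variance T·α'·(β'+T)/β'² = 6·69·15/81 = 230/3.

230/3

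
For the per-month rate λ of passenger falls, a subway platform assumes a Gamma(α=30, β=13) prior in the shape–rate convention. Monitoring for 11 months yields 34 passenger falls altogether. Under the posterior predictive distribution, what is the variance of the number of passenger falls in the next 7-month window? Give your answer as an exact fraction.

217/9

Total count 34 over total exposure 11 months.
The Gamma prior is conjugate for the Poisson rate, so λ | data ~ Gamma(30+34, 13+11) = Gamma(64, 24).
The posterior predictive for a window of length T is Negative Binomial with variance T·α'·(β'+T)/β'² = 7·64·31/576 = 217/9.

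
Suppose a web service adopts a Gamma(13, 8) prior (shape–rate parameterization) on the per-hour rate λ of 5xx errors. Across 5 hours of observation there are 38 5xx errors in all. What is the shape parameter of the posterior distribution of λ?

Total count 38 over total exposure 5 hours.
By Gamma–Poisson conjugacy, the posterior is Gamma(α + Σx, β + Σt) = Gamma(13 + 38, 8 + 5) = Gamma(51, 13).

51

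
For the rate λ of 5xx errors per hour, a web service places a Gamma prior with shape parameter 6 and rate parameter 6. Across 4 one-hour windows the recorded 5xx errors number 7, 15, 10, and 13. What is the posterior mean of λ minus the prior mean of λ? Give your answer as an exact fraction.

Total count: 7 + 15 + 10 + 13 = 45.
Total exposure: 4 hours.
Posterior: α' = 6 + 45 = 51, β' = 6 + 4 = 10.
Posterior mean = 51/10 = 51/10; prior mean = 6/6 = 1. Difference = 51/10 − 1 = 41/10.

41/10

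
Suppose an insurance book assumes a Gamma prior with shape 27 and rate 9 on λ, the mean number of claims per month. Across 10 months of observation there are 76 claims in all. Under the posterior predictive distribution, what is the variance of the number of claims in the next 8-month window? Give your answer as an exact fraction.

22248/361

Total count 76 over total exposure 10 months.
The Gamma prior is conjugate for the Poisson rate, so λ | data ~ Gamma(27+76, 9+10) = Gamma(103, 19).
The posterior predictive for a window of length T is Negative Binomial with variance T·α'·(β'+T)/β'² = 8·103·27/361 = 22248/361.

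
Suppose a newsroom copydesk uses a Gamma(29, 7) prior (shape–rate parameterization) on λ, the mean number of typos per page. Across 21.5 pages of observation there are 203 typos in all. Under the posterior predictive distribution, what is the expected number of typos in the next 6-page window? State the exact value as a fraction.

Total count 203 over total exposure 21.5 pages.
Posterior: α' = 29 + 203 = 232, β' = 7 + 21.5 = 57/2.
Predictive mean over a 6-page window = T·E[λ|data] = 6·232/(57/2) = 928/19.

928/19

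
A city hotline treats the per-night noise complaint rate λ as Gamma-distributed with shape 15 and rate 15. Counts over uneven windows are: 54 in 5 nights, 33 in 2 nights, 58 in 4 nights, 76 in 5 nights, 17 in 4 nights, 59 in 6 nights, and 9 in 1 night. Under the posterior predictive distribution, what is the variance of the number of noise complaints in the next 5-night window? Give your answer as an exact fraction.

Total count: 54 + 33 + 58 + 76 + 17 + 59 + 9 = 306.
Total exposure: 5 + 2 + 4 + 5 + 4 + 6 + 1 = 27 nights.
Gamma(α, β) with Poisson data over total exposure Σt gives posterior Gamma(α+Σx, β+Σt) = Gamma(321, 42).
The posterior predictive for a window of length T is Negative Binomial with variance T·α'·(β'+T)/β'² = 5·321·47/1764 = 25145/588.

25145/588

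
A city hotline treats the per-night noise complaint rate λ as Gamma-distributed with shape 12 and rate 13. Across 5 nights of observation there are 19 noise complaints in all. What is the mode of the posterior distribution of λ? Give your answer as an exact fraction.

5/3

Total count 19 over total exposure 5 nights.
The Gamma prior is conjugate for the Poisson rate, so λ | data ~ Gamma(12+19, 13+5) = Gamma(31, 18).
Posterior mode = (α'−1)/β' = 30/18 = 5/3.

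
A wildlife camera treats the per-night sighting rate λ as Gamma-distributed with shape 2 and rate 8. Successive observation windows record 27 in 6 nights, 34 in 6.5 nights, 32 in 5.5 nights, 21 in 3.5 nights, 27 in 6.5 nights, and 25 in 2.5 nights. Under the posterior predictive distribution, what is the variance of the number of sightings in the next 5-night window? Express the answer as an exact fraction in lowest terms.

Total count: 27 + 34 + 32 + 21 + 27 + 25 = 166.
Total exposure: 6 + 6.5 + 5.5 + 3.5 + 6.5 + 2.5 = 30.5 nights.
The Gamma prior is conjugate for the Poisson rate, so λ | data ~ Gamma(2+166, 8+30.5) = Gamma(168, 77/2).
The posterior predictive for a window of length T is Negative Binomial with variance T·α'·(β'+T)/β'² = 5·168·(87/2)/(5929/4) = 20880/847.

20880/847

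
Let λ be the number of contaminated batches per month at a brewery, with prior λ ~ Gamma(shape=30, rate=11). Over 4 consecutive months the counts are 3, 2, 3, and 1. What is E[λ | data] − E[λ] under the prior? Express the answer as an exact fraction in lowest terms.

-7/55

Total count: 3 + 2 + 3 + 1 = 9.
Total exposure: 4 months.
The Gamma prior is conjugate for the Poisson rate, so λ | data ~ Gamma(30+9, 11+4) = Gamma(39, 15).
Posterior mean = 39/15 = 13/5; prior mean = 30/11 = 30/11. Difference = 13/5 − 30/11 = -7/55.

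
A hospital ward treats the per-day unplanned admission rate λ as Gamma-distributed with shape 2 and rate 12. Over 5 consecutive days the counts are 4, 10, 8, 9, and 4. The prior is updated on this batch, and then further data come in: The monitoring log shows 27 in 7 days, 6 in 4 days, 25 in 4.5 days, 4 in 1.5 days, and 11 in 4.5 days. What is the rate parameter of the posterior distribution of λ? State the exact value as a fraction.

Total count: 4 + 10 + 8 + 9 + 4 = 35.
Total exposure: 5 days.
After the first batch: Gamma(2 + 35, 12 + 5) = Gamma(37, 17).
Total count: 27 + 6 + 25 + 4 + 11 = 73.
Total exposure: 7 + 4 + 4.5 + 1.5 + 4.5 = 21.5 days.
After the second batch: Gamma(37 + 73, 17 + 21.5) = Gamma(110, 77/2).

77/2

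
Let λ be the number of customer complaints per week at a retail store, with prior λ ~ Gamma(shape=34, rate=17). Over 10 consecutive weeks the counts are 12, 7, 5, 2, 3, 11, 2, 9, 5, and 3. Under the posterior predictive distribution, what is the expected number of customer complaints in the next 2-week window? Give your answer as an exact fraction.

Total count: 12 + 7 + 5 + 2 + 3 + 11 + 2 + 9 + 5 + 3 = 59.
Total exposure: 10 weeks.
By Gamma–Poisson conjugacy, the posterior is Gamma(α + Σx, β + Σt) = Gamma(34 + 59, 17 + 10) = Gamma(93, 27).
Predictive mean over a 2-week window = T·E[λ|data] = 2·93/27 = 62/9.

62/9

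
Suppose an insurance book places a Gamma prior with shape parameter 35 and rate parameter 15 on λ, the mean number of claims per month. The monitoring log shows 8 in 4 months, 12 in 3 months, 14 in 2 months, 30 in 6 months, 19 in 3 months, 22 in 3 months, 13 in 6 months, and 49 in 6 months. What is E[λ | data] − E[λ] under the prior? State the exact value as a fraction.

15/8

Total count: 8 + 12 + 14 + 30 + 19 + 22 + 13 + 49 = 167.
Total exposure: 4 + 3 + 2 + 6 + 3 + 3 + 6 + 6 = 33 months.
Conjugate update: add total count to the shape and total exposure to the rate, giving Gamma(202, 48).
Posterior mean = 202/48 = 101/24; prior mean = 35/15 = 7/3. Difference = 101/24 − 7/3 = 15/8.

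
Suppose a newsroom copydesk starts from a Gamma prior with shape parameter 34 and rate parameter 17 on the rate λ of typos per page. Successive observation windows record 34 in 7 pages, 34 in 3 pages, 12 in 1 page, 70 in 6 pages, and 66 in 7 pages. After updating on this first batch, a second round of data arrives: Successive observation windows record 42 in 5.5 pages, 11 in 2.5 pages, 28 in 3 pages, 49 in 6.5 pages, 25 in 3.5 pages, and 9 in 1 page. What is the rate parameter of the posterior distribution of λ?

63

Total count: 34 + 34 + 12 + 70 + 66 = 216.
Total exposure: 7 + 3 + 1 + 6 + 7 = 24 pages.
After the first batch: Gamma(34 + 216, 17 + 24) = Gamma(250, 41).
Total count: 42 + 11 + 28 + 49 + 25 + 9 = 164.
Total exposure: 5.5 + 2.5 + 3 + 6.5 + 3.5 + 1 = 22 pages.
After the second batch: Gamma(250 + 164, 41 + 22) = Gamma(414, 63).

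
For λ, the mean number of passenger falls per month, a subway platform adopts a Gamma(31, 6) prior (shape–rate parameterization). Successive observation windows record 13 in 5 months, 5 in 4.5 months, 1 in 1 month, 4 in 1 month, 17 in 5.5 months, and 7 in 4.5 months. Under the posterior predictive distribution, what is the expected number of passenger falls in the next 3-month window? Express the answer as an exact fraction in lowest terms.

468/55

Total count: 13 + 5 + 1 + 4 + 17 + 7 = 47.
Total exposure: 5 + 4.5 + 1 + 1 + 5.5 + 4.5 = 21.5 months.
The Gamma prior is conjugate for the Poisson rate, so λ | data ~ Gamma(31+47, 6+21.5) = Gamma(78, 55/2).
Predictive mean over a 3-month window = T·E[λ|data] = 3·78/(55/2) = 468/55.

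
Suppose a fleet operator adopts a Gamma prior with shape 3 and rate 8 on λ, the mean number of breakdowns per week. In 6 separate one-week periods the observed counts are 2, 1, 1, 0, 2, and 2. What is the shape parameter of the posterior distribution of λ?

11

Total count: 2 + 1 + 1 + 0 + 2 + 2 = 8.
Total exposure: 6 weeks.
Conjugate update: add total count to the shape and total exposure to the rate, giving Gamma(11, 14).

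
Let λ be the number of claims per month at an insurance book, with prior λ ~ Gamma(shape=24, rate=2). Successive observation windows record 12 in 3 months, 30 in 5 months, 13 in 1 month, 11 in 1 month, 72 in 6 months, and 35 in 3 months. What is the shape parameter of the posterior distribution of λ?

197

Total count: 12 + 30 + 13 + 11 + 72 + 35 = 173.
Total exposure: 3 + 5 + 1 + 1 + 6 + 3 = 19 months.
Gamma(α, β) with Poisson data over total exposure Σt gives posterior Gamma(α+Σx, β+Σt) = Gamma(197, 21).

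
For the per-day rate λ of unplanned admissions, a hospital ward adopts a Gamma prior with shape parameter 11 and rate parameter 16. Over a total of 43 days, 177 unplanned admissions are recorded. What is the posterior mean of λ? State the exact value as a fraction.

Total count 177 over total exposure 43 days.
By Gamma–Poisson conjugacy, the posterior is Gamma(α + Σx, β + Σt) = Gamma(11 + 177, 16 + 43) = Gamma(188, 59).
Posterior mean = α'/β' = 188/59.

188/59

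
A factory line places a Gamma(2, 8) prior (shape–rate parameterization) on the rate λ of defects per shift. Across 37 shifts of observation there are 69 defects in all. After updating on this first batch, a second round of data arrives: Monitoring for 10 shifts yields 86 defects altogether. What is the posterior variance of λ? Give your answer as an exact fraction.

157/3025

Total count 69 over total exposure 37 shifts.
After the first batch: Gamma(2 + 69, 8 + 37) = Gamma(71, 45).
Total count 86 over total exposure 10 shifts.
After the second batch: Gamma(71 + 86, 45 + 10) = Gamma(157, 55).
Posterior variance = α'/β'² = 157/3025.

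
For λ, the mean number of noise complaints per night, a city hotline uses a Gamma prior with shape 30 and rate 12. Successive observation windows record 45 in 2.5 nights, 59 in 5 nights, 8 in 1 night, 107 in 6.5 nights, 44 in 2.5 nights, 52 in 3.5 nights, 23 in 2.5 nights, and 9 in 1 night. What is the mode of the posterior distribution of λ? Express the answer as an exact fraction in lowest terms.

Total count: 45 + 59 + 8 + 107 + 44 + 52 + 23 + 9 = 347.
Total exposure: 2.5 + 5 + 1 + 6.5 + 2.5 + 3.5 + 2.5 + 1 = 24.5 nights.
By Gamma–Poisson conjugacy, the posterior is Gamma(α + Σx, β + Σt) = Gamma(30 + 347, 12 + 24.5) = Gamma(377, 73/2).
Posterior mode = (α'−1)/β' = 376/(73/2) = 752/73.

752/73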